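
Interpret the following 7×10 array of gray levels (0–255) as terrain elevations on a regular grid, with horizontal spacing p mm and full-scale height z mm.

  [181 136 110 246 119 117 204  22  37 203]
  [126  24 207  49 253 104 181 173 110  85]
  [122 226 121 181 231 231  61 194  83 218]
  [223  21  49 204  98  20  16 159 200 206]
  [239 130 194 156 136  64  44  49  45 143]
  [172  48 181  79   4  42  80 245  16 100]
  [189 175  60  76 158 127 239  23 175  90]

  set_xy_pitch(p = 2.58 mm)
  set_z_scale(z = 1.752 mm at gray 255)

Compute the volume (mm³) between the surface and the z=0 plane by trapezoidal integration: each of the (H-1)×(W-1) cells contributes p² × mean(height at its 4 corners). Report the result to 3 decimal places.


306.585

height_mm = gray/255 × 1.752; cell vol = 2.58² × mean(4 corners)
unit = 2.58² × 1.752 / (4×255) = 0.0114333 mm³ per gray-sum
row 0: Σ corner-gray over 9 cells = 4779  → 54.6400
row 1: Σ corner-gray over 9 cells = 5409  → 61.8430
row 2: Σ corner-gray over 9 cells = 4959  → 56.6980
row 3: Σ corner-gray over 9 cells = 3981  → 45.5161
row 4: Σ corner-gray over 9 cells = 3680  → 42.0747
row 5: Σ corner-gray over 9 cells = 4007  → 45.8134
Σ rows: total corner-gray = 26815  → 306.5852 mm³


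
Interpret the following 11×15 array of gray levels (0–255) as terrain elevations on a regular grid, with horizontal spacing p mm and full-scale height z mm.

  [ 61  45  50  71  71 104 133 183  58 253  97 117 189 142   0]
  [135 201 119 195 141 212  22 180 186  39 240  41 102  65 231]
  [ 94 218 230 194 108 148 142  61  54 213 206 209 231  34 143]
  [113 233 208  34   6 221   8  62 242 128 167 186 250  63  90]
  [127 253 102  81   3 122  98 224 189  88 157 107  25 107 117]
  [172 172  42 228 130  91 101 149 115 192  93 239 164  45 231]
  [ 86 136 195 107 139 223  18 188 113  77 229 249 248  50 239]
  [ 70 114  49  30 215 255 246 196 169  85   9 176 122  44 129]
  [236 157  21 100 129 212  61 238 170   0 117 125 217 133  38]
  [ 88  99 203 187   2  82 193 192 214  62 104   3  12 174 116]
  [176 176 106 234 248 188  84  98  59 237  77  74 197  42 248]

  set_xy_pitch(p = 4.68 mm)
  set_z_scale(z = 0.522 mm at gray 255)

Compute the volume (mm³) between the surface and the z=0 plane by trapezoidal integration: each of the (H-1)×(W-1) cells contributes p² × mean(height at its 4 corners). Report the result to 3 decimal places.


843.815

height_mm = gray/255 × 0.522; cell vol = 4.68² × mean(4 corners)
unit = 4.68² × 0.522 / (4×255) = 0.0112089 mm³ per gray-sum
row 0: Σ corner-gray over 14 cells = 6939  → 77.7784
row 1: Σ corner-gray over 14 cells = 8185  → 91.7446
row 2: Σ corner-gray over 14 cells = 8152  → 91.3748
row 3: Σ corner-gray over 14 cells = 7175  → 80.4237
row 4: Σ corner-gray over 14 cells = 7281  → 81.6118
row 5: Σ corner-gray over 14 cells = 8194  → 91.8455
row 6: Σ corner-gray over 14 cells = 7888  → 88.4156
row 7: Σ corner-gray over 14 cells = 7253  → 81.2980
row 8: Σ corner-gray over 14 cells = 6892  → 77.2516
row 9: Σ corner-gray over 14 cells = 7322  → 82.0714
Σ rows: total corner-gray = 75281  → 843.8153 mm³


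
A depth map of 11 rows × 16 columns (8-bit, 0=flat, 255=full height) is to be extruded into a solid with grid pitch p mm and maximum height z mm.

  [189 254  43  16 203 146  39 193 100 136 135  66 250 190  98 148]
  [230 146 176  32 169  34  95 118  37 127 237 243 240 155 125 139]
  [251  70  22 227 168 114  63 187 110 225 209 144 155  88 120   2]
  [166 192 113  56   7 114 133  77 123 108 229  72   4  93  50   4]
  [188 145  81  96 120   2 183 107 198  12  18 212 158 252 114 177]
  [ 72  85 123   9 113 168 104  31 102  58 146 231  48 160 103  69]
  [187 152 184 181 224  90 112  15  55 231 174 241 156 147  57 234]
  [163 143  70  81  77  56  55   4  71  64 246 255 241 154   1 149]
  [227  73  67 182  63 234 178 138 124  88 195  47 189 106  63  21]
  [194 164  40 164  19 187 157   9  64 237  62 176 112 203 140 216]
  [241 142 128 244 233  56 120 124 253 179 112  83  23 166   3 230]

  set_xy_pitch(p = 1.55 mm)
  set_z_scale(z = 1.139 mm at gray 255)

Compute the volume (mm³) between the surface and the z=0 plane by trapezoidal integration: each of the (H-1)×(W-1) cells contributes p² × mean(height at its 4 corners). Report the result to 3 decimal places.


height_mm = gray/255 × 1.139; cell vol = 1.55² × mean(4 corners)
unit = 1.55² × 1.139 / (4×255) = 0.00268279 mm³ per gray-sum
row 0: Σ corner-gray over 15 cells = 8312  → 22.2994
row 1: Σ corner-gray over 15 cells = 8294  → 22.2511
row 2: Σ corner-gray over 15 cells = 6969  → 18.6964
row 3: Σ corner-gray over 15 cells = 6673  → 17.9023
row 4: Σ corner-gray over 15 cells = 6864  → 18.4147
row 5: Σ corner-gray over 15 cells = 7562  → 20.2873
row 6: Σ corner-gray over 15 cells = 7807  → 20.9446
row 7: Σ corner-gray over 15 cells = 7090  → 19.0210
row 8: Σ corner-gray over 15 cells = 7620  → 20.4429
row 9: Σ corner-gray over 15 cells = 8081  → 21.6796
Σ rows: total corner-gray = 75272  → 201.9391 mm³

201.939


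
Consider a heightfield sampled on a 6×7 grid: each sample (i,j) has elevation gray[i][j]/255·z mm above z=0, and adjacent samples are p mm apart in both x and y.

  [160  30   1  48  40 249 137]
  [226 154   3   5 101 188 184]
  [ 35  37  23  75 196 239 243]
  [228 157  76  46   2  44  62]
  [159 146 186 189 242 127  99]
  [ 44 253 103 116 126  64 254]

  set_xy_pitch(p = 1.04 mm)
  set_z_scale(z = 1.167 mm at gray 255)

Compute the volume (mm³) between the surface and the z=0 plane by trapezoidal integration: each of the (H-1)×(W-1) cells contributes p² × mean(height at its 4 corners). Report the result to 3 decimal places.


17.413

height_mm = gray/255 × 1.167; cell vol = 1.04² × mean(4 corners)
unit = 1.04² × 1.167 / (4×255) = 0.00123748 mm³ per gray-sum
row 0: Σ corner-gray over 6 cells = 2345  → 2.9019
row 1: Σ corner-gray over 6 cells = 2730  → 3.3783
row 2: Σ corner-gray over 6 cells = 2358  → 2.9180
row 3: Σ corner-gray over 6 cells = 2978  → 3.6852
row 4: Σ corner-gray over 6 cells = 3660  → 4.5292
Σ rows: total corner-gray = 14071  → 17.4125 mm³


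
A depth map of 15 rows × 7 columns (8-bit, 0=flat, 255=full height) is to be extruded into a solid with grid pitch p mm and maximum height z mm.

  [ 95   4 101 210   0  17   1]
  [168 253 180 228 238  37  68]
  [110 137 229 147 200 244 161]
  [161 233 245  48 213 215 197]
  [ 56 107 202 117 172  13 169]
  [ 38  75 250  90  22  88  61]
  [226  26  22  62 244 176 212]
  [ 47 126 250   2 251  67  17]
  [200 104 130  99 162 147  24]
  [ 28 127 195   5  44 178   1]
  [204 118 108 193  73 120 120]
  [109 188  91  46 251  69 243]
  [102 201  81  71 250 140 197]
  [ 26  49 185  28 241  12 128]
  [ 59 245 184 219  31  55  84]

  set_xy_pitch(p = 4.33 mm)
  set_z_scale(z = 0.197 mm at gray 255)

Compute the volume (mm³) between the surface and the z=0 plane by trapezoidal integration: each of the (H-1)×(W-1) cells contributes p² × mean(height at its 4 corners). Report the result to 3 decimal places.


height_mm = gray/255 × 0.197; cell vol = 4.33² × mean(4 corners)
unit = 4.33² × 0.197 / (4×255) = 0.00362111 mm³ per gray-sum
row 0: Σ corner-gray over 6 cells = 2868  → 10.3853
row 1: Σ corner-gray over 6 cells = 4293  → 15.5454
row 2: Σ corner-gray over 6 cells = 4451  → 16.1176
row 3: Σ corner-gray over 6 cells = 3713  → 13.4452
row 4: Σ corner-gray over 6 cells = 2596  → 9.4004
row 5: Σ corner-gray over 6 cells = 2647  → 9.5851
row 6: Σ corner-gray over 6 cells = 2954  → 10.6968
row 7: Σ corner-gray over 6 cells = 2964  → 10.7330
row 8: Σ corner-gray over 6 cells = 2635  → 9.5416
row 9: Σ corner-gray over 6 cells = 2675  → 9.6865
row 10: Σ corner-gray over 6 cells = 3190  → 11.5513
row 11: Σ corner-gray over 6 cells = 3427  → 12.4095
row 12: Σ corner-gray over 6 cells = 2969  → 10.7511
row 13: Σ corner-gray over 6 cells = 2795  → 10.1210
Σ rows: total corner-gray = 44177  → 159.9698 mm³

159.970


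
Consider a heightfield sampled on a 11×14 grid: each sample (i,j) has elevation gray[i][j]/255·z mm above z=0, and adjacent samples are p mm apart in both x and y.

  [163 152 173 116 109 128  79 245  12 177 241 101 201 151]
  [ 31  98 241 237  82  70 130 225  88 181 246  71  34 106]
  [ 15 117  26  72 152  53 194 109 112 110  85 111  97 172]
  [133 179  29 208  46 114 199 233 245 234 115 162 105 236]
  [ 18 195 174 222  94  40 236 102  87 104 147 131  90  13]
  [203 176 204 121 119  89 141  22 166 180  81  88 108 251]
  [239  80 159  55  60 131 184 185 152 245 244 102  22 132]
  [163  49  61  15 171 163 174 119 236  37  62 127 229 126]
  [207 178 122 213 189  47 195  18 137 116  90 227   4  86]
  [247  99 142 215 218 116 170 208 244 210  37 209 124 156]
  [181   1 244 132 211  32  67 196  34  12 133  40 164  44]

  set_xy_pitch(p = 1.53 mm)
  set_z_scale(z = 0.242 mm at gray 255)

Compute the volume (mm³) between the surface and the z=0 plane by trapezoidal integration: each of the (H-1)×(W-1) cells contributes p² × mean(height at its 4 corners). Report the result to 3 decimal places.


38.697

height_mm = gray/255 × 0.242; cell vol = 1.53² × mean(4 corners)
unit = 1.53² × 0.242 / (4×255) = 0.00055539 mm³ per gray-sum
row 0: Σ corner-gray over 13 cells = 7325  → 4.0682
row 1: Σ corner-gray over 13 cells = 6206  → 3.4468
row 2: Σ corner-gray over 13 cells = 6770  → 3.7600
row 3: Σ corner-gray over 13 cells = 7382  → 4.0999
row 4: Σ corner-gray over 13 cells = 6719  → 3.7317
row 5: Σ corner-gray over 13 cells = 7053  → 3.9172
row 6: Σ corner-gray over 13 cells = 6784  → 3.7678
row 7: Σ corner-gray over 13 cells = 6540  → 3.6323
row 8: Σ corner-gray over 13 cells = 7752  → 4.3054
row 9: Σ corner-gray over 13 cells = 7144  → 3.9677
Σ rows: total corner-gray = 69675  → 38.6968 mm³


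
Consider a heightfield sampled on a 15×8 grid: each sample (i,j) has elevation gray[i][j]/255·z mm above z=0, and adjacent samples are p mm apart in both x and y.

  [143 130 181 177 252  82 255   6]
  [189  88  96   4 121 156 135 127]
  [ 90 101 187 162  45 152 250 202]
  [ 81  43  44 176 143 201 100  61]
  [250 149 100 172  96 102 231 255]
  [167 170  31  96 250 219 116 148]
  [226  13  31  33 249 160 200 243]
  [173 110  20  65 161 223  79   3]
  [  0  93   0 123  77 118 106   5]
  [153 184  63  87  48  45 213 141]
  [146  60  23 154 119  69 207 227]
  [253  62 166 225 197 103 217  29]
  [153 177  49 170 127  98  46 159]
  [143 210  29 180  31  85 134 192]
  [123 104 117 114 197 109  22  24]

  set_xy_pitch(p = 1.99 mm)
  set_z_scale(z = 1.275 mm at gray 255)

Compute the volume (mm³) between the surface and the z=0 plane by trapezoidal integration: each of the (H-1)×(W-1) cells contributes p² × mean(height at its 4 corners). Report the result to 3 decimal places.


242.101

height_mm = gray/255 × 1.275; cell vol = 1.99² × mean(4 corners)
unit = 1.99² × 1.275 / (4×255) = 0.00495012 mm³ per gray-sum
row 0: Σ corner-gray over 7 cells = 3819  → 18.9045
row 1: Σ corner-gray over 7 cells = 3602  → 17.8304
row 2: Σ corner-gray over 7 cells = 3642  → 18.0284
row 3: Σ corner-gray over 7 cells = 3761  → 18.6174
row 4: Σ corner-gray over 7 cells = 4284  → 21.2063
row 5: Σ corner-gray over 7 cells = 3920  → 19.4045
row 6: Σ corner-gray over 7 cells = 3333  → 16.4988
row 7: Σ corner-gray over 7 cells = 2531  → 12.5288
row 8: Σ corner-gray over 7 cells = 2613  → 12.9347
row 9: Σ corner-gray over 7 cells = 3211  → 15.8949
row 10: Σ corner-gray over 7 cells = 3859  → 19.1025
row 11: Σ corner-gray over 7 cells = 3868  → 19.1471
row 12: Σ corner-gray over 7 cells = 3319  → 16.4295
row 13: Σ corner-gray over 7 cells = 3146  → 15.5731
Σ rows: total corner-gray = 48908  → 242.1007 mm³


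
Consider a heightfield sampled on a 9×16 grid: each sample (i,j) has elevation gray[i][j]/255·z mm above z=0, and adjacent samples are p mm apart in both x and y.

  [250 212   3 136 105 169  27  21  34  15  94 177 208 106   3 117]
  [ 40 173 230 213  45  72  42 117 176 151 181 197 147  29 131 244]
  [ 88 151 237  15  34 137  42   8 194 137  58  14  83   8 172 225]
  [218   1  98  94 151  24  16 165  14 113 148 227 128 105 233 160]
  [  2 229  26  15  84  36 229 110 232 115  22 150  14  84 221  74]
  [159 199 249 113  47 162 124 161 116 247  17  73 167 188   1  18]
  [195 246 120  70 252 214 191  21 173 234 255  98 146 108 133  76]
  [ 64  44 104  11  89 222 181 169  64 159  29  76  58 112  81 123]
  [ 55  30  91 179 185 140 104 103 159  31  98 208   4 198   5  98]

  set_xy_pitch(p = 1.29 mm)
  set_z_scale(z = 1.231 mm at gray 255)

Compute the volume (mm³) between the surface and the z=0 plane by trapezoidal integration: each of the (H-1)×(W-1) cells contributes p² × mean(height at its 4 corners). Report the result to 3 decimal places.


height_mm = gray/255 × 1.231; cell vol = 1.29² × mean(4 corners)
unit = 1.29² × 1.231 / (4×255) = 0.00200834 mm³ per gray-sum
row 0: Σ corner-gray over 15 cells = 7079  → 14.2170
row 1: Σ corner-gray over 15 cells = 6985  → 14.0283
row 2: Σ corner-gray over 15 cells = 6305  → 12.6626
row 3: Σ corner-gray over 15 cells = 6622  → 13.2992
row 4: Σ corner-gray over 15 cells = 7115  → 14.2893
row 5: Σ corner-gray over 15 cells = 8698  → 17.4685
row 6: Σ corner-gray over 15 cells = 7778  → 15.6209
row 7: Σ corner-gray over 15 cells = 6208  → 12.4678
Σ rows: total corner-gray = 56790  → 114.0536 mm³

114.054


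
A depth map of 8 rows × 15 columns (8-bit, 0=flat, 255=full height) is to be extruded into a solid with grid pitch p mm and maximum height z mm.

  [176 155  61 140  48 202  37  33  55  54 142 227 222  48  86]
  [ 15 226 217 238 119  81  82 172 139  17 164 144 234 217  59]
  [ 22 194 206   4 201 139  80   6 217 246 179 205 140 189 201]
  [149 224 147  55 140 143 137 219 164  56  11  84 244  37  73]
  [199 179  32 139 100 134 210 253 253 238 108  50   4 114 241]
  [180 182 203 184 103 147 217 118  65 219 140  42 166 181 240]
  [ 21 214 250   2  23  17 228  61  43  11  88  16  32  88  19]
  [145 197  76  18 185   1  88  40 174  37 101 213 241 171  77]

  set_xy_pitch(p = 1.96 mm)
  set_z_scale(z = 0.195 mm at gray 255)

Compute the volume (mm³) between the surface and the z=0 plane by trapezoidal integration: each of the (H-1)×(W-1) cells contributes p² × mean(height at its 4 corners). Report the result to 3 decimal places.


37.851

height_mm = gray/255 × 0.195; cell vol = 1.96² × mean(4 corners)
unit = 1.96² × 0.195 / (4×255) = 0.000734424 mm³ per gray-sum
row 0: Σ corner-gray over 14 cells = 7284  → 5.3495
row 1: Σ corner-gray over 14 cells = 8409  → 6.1758
row 2: Σ corner-gray over 14 cells = 7779  → 5.7131
row 3: Σ corner-gray over 14 cells = 7612  → 5.5904
row 4: Σ corner-gray over 14 cells = 8422  → 6.1853
row 5: Σ corner-gray over 14 cells = 6540  → 4.8031
row 6: Σ corner-gray over 14 cells = 5492  → 4.0335
Σ rows: total corner-gray = 51538  → 37.8507 mm³


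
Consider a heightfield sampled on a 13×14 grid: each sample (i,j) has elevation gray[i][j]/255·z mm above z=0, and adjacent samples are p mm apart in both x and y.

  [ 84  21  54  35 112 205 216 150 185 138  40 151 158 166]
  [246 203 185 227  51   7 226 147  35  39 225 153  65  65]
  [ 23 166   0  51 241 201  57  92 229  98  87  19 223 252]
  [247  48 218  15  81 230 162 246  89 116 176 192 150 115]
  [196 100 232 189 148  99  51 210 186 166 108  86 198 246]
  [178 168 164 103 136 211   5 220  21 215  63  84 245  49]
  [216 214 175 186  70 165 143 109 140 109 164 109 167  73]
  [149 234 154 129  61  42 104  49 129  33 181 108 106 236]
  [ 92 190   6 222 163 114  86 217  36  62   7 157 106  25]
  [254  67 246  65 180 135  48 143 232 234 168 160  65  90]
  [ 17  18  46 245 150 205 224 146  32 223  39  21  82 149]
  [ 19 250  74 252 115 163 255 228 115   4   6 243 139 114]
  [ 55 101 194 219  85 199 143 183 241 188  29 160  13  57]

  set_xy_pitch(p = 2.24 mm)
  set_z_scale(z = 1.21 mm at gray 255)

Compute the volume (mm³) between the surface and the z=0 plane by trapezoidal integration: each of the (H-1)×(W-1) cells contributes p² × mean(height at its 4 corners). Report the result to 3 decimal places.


height_mm = gray/255 × 1.21; cell vol = 2.24² × mean(4 corners)
unit = 2.24² × 1.21 / (4×255) = 0.00595225 mm³ per gray-sum
row 0: Σ corner-gray over 13 cells = 6617  → 39.3860
row 1: Σ corner-gray over 13 cells = 6640  → 39.5229
row 2: Σ corner-gray over 13 cells = 7011  → 41.7312
row 3: Σ corner-gray over 13 cells = 7796  → 46.4037
row 4: Σ corner-gray over 13 cells = 7485  → 44.5526
row 5: Σ corner-gray over 13 cells = 7288  → 43.3800
row 6: Σ corner-gray over 13 cells = 6836  → 40.6896
row 7: Σ corner-gray over 13 cells = 5894  → 35.0826
row 8: Σ corner-gray over 13 cells = 6679  → 39.7551
row 9: Σ corner-gray over 13 cells = 6858  → 40.8205
row 10: Σ corner-gray over 13 cells = 6849  → 40.7670
row 11: Σ corner-gray over 13 cells = 7443  → 44.3026
Σ rows: total corner-gray = 83396  → 496.3939 mm³

496.394


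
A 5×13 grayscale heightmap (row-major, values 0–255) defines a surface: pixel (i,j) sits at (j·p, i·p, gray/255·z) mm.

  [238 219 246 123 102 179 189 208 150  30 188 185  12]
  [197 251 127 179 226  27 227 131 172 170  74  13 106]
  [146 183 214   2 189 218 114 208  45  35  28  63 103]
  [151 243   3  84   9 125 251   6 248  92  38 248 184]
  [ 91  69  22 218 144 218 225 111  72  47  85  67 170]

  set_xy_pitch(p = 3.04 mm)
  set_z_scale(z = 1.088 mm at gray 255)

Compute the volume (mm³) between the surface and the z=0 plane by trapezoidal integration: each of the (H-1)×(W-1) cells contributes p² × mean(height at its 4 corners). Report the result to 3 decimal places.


height_mm = gray/255 × 1.088; cell vol = 3.04² × mean(4 corners)
unit = 3.04² × 1.088 / (4×255) = 0.00985771 mm³ per gray-sum
row 0: Σ corner-gray over 12 cells = 7385  → 72.7992
row 1: Σ corner-gray over 12 cells = 6344  → 62.5373
row 2: Σ corner-gray over 12 cells = 5876  → 57.9239
row 3: Σ corner-gray over 12 cells = 5846  → 57.6282
Σ rows: total corner-gray = 25451  → 250.8885 mm³

250.888


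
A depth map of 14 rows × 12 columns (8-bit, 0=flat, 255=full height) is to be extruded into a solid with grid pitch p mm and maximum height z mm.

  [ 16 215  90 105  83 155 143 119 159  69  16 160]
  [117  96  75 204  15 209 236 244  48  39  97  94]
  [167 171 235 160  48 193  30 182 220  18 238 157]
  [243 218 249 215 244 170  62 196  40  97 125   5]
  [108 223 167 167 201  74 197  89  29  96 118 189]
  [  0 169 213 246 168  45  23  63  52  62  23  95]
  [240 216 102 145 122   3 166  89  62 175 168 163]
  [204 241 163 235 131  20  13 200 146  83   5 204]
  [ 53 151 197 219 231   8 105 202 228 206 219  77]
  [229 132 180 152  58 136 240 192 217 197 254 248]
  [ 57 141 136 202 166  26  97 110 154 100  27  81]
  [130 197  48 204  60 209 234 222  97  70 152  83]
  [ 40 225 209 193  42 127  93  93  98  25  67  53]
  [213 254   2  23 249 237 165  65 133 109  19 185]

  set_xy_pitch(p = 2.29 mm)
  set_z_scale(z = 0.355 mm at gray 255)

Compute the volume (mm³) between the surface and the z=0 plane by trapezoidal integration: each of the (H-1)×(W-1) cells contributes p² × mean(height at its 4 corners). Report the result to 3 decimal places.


height_mm = gray/255 × 0.355; cell vol = 2.29² × mean(4 corners)
unit = 2.29² × 0.355 / (4×255) = 0.00182515 mm³ per gray-sum
row 0: Σ corner-gray over 11 cells = 5221  → 9.5291
row 1: Σ corner-gray over 11 cells = 6051  → 11.0440
row 2: Σ corner-gray over 11 cells = 6794  → 12.4001
row 3: Σ corner-gray over 11 cells = 6499  → 11.8617
row 4: Σ corner-gray over 11 cells = 5242  → 9.5674
row 5: Σ corner-gray over 11 cells = 5122  → 9.3484
row 6: Σ corner-gray over 11 cells = 5781  → 10.5512
row 7: Σ corner-gray over 11 cells = 6544  → 11.9438
row 8: Σ corner-gray over 11 cells = 7655  → 13.9715
row 9: Σ corner-gray over 11 cells = 6449  → 11.7704
row 10: Σ corner-gray over 11 cells = 5655  → 10.3212
row 11: Σ corner-gray over 11 cells = 5636  → 10.2866
row 12: Σ corner-gray over 11 cells = 5347  → 9.7591
Σ rows: total corner-gray = 77996  → 142.3546 mm³

142.355


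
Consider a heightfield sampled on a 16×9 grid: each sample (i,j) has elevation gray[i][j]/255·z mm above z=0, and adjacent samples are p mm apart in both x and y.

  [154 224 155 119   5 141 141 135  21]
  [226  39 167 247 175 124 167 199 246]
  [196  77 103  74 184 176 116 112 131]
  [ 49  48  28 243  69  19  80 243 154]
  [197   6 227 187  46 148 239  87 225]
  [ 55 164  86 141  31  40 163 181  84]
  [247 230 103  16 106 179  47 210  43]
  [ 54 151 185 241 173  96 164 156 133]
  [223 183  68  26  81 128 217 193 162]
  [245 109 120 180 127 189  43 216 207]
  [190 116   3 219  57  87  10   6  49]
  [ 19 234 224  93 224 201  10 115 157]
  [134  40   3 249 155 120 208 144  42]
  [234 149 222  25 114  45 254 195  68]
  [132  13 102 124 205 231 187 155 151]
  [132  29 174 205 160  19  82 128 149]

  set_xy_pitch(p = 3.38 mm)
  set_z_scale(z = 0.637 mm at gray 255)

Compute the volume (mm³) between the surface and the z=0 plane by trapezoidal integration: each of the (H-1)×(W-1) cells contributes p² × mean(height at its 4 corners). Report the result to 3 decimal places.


454.078

height_mm = gray/255 × 0.637; cell vol = 3.38² × mean(4 corners)
unit = 3.38² × 0.637 / (4×255) = 0.00713465 mm³ per gray-sum
row 0: Σ corner-gray over 8 cells = 4723  → 33.6970
row 1: Σ corner-gray over 8 cells = 4719  → 33.6684
row 2: Σ corner-gray over 8 cells = 3674  → 26.2127
row 3: Σ corner-gray over 8 cells = 3965  → 28.2889
row 4: Σ corner-gray over 8 cells = 4053  → 28.9167
row 5: Σ corner-gray over 8 cells = 3823  → 27.2758
row 6: Σ corner-gray over 8 cells = 4591  → 32.7552
row 7: Σ corner-gray over 8 cells = 4696  → 33.5043
row 8: Σ corner-gray over 8 cells = 4597  → 32.7980
row 9: Σ corner-gray over 8 cells = 3655  → 26.0771
row 10: Σ corner-gray over 8 cells = 3613  → 25.7775
row 11: Σ corner-gray over 8 cells = 4392  → 31.3354
row 12: Σ corner-gray over 8 cells = 4324  → 30.8502
row 13: Σ corner-gray over 8 cells = 4627  → 33.0120
row 14: Σ corner-gray over 8 cells = 4192  → 29.9085
Σ rows: total corner-gray = 63644  → 454.0777 mm³


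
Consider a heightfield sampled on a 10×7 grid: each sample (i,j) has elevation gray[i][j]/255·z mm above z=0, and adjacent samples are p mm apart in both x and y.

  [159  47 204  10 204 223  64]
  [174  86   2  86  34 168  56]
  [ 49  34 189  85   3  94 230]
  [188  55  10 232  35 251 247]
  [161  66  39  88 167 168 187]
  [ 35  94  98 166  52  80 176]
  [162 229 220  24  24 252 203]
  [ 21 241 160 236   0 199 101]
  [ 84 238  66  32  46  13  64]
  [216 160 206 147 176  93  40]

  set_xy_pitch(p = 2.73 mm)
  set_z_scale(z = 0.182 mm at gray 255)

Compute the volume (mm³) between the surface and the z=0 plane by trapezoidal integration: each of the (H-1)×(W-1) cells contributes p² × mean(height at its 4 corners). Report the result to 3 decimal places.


height_mm = gray/255 × 0.182; cell vol = 2.73² × mean(4 corners)
unit = 2.73² × 0.182 / (4×255) = 0.00132983 mm³ per gray-sum
row 0: Σ corner-gray over 6 cells = 2581  → 3.4323
row 1: Σ corner-gray over 6 cells = 2071  → 2.7541
row 2: Σ corner-gray over 6 cells = 2690  → 3.5772
row 3: Σ corner-gray over 6 cells = 3005  → 3.9961
row 4: Σ corner-gray over 6 cells = 2595  → 3.4509
row 5: Σ corner-gray over 6 cells = 3054  → 4.0613
row 6: Σ corner-gray over 6 cells = 3657  → 4.8632
row 7: Σ corner-gray over 6 cells = 2732  → 3.6331
row 8: Σ corner-gray over 6 cells = 2758  → 3.6677
Σ rows: total corner-gray = 25143  → 33.4359 mm³

33.436


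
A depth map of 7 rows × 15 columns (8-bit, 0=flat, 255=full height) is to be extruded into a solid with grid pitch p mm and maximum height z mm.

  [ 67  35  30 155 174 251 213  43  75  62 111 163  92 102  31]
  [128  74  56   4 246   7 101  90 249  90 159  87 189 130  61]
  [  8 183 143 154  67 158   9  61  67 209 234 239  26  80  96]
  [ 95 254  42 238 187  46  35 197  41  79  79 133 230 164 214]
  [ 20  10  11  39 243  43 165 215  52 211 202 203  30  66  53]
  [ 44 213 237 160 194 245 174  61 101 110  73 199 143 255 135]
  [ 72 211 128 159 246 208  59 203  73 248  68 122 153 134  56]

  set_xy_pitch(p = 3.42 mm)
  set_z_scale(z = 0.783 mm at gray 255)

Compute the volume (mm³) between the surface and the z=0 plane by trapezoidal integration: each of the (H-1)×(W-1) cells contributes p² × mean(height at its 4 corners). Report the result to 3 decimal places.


height_mm = gray/255 × 0.783; cell vol = 3.42² × mean(4 corners)
unit = 3.42² × 0.783 / (4×255) = 0.00897871 mm³ per gray-sum
row 0: Σ corner-gray over 14 cells = 6263  → 56.2336
row 1: Σ corner-gray over 14 cells = 6517  → 58.5142
row 2: Σ corner-gray over 14 cells = 7123  → 63.9553
row 3: Σ corner-gray over 14 cells = 6812  → 61.1630
row 4: Σ corner-gray over 14 cells = 7562  → 67.8970
row 5: Σ corner-gray over 14 cells = 8661  → 77.7646
Σ rows: total corner-gray = 42938  → 385.5277 mm³

385.528


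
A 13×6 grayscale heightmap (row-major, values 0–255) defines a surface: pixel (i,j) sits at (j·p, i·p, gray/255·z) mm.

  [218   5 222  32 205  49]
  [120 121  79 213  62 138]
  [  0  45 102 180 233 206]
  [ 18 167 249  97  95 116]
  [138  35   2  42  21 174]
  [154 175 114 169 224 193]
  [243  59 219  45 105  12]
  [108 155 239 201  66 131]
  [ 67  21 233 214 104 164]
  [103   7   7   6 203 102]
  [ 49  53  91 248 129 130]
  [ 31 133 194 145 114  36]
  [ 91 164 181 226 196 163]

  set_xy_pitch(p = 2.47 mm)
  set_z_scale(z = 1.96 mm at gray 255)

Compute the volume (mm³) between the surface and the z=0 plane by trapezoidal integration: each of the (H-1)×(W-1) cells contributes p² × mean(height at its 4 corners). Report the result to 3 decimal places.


height_mm = gray/255 × 1.96; cell vol = 2.47² × mean(4 corners)
unit = 2.47² × 1.96 / (4×255) = 0.0117233 mm³ per gray-sum
row 0: Σ corner-gray over 5 cells = 2403  → 28.1711
row 1: Σ corner-gray over 5 cells = 2534  → 29.7068
row 2: Σ corner-gray over 5 cells = 2676  → 31.3715
row 3: Σ corner-gray over 5 cells = 1862  → 21.8288
row 4: Σ corner-gray over 5 cells = 2223  → 26.0609
row 5: Σ corner-gray over 5 cells = 2822  → 33.0831
row 6: Σ corner-gray over 5 cells = 2672  → 31.3247
row 7: Σ corner-gray over 5 cells = 2936  → 34.4196
row 8: Σ corner-gray over 5 cells = 2026  → 23.7514
row 9: Σ corner-gray over 5 cells = 1872  → 21.9460
row 10: Σ corner-gray over 5 cells = 2460  → 28.8393
row 11: Σ corner-gray over 5 cells = 3027  → 35.4864
Σ rows: total corner-gray = 29513  → 345.9897 mm³

345.990


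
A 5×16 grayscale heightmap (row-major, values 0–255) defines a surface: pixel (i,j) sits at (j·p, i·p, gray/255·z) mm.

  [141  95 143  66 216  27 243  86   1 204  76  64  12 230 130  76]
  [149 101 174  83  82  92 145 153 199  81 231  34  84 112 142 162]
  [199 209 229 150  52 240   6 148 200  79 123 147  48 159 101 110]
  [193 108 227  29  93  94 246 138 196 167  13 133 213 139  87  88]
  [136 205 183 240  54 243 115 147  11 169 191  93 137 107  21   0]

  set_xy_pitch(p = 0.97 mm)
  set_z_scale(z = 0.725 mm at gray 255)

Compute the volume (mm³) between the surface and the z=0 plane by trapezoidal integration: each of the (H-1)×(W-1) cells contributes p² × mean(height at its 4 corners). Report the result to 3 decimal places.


height_mm = gray/255 × 0.725; cell vol = 0.97² × mean(4 corners)
unit = 0.97² × 0.725 / (4×255) = 0.000668777 mm³ per gray-sum
row 0: Σ corner-gray over 15 cells = 7140  → 4.7751
row 1: Σ corner-gray over 15 cells = 7828  → 5.2352
row 2: Σ corner-gray over 15 cells = 8138  → 5.4425
row 3: Σ corner-gray over 15 cells = 8015  → 5.3602
Σ rows: total corner-gray = 31121  → 20.8130 mm³

20.813


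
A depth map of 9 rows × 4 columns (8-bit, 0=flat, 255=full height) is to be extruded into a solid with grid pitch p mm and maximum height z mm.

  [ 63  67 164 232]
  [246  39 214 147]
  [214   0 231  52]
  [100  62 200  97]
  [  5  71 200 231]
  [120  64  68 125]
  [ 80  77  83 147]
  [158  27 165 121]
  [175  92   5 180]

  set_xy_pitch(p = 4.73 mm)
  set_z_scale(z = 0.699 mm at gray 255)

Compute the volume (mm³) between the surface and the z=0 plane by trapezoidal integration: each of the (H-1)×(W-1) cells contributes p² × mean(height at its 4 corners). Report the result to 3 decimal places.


168.591

height_mm = gray/255 × 0.699; cell vol = 4.73² × mean(4 corners)
unit = 4.73² × 0.699 / (4×255) = 0.015332 mm³ per gray-sum
row 0: Σ corner-gray over 3 cells = 1656  → 25.3898
row 1: Σ corner-gray over 3 cells = 1627  → 24.9452
row 2: Σ corner-gray over 3 cells = 1449  → 22.2161
row 3: Σ corner-gray over 3 cells = 1499  → 22.9827
row 4: Σ corner-gray over 3 cells = 1287  → 19.7323
row 5: Σ corner-gray over 3 cells = 1056  → 16.1906
row 6: Σ corner-gray over 3 cells = 1210  → 18.5517
row 7: Σ corner-gray over 3 cells = 1212  → 18.5824
Σ rows: total corner-gray = 10996  → 168.5909 mm³


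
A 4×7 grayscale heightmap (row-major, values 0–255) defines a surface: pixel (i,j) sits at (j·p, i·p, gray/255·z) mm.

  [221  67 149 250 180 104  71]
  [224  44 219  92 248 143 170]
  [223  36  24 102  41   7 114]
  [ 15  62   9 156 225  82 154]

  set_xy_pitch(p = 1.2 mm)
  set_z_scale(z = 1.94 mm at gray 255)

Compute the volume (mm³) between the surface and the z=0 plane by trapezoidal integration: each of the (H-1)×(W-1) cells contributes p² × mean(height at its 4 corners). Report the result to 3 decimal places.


height_mm = gray/255 × 1.94; cell vol = 1.2² × mean(4 corners)
unit = 1.2² × 1.94 / (4×255) = 0.00273882 mm³ per gray-sum
row 0: Σ corner-gray over 6 cells = 3678  → 10.0734
row 1: Σ corner-gray over 6 cells = 2643  → 7.2387
row 2: Σ corner-gray over 6 cells = 1994  → 5.4612
Σ rows: total corner-gray = 8315  → 22.7733 mm³

22.773


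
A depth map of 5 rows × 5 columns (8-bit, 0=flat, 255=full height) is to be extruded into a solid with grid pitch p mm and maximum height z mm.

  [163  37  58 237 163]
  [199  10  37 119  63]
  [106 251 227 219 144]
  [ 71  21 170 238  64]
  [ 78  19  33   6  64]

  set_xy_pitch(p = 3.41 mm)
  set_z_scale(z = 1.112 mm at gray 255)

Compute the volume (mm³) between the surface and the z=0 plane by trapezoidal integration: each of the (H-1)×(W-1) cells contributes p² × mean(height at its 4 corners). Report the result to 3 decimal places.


97.739

height_mm = gray/255 × 1.112; cell vol = 3.41² × mean(4 corners)
unit = 3.41² × 1.112 / (4×255) = 0.0126769 mm³ per gray-sum
row 0: Σ corner-gray over 4 cells = 1584  → 20.0802
row 1: Σ corner-gray over 4 cells = 2238  → 28.3709
row 2: Σ corner-gray over 4 cells = 2637  → 33.4290
row 3: Σ corner-gray over 4 cells = 1251  → 15.8588
Σ rows: total corner-gray = 7710  → 97.7390 mm³


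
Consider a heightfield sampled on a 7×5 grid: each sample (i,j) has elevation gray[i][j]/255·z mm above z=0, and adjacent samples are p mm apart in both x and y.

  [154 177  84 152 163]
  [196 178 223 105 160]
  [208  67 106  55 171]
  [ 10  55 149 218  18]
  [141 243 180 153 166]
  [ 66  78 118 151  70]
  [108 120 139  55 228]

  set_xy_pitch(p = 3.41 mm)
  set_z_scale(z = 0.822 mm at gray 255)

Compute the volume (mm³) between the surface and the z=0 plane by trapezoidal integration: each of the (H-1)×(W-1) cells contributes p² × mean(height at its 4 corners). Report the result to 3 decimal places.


120.275

height_mm = gray/255 × 0.822; cell vol = 3.41² × mean(4 corners)
unit = 3.41² × 0.822 / (4×255) = 0.00937088 mm³ per gray-sum
row 0: Σ corner-gray over 4 cells = 2511  → 23.5303
row 1: Σ corner-gray over 4 cells = 2203  → 20.6440
row 2: Σ corner-gray over 4 cells = 1707  → 15.9961
row 3: Σ corner-gray over 4 cells = 2331  → 21.8435
row 4: Σ corner-gray over 4 cells = 2289  → 21.4499
row 5: Σ corner-gray over 4 cells = 1794  → 16.8114
Σ rows: total corner-gray = 12835  → 120.2753 mm³


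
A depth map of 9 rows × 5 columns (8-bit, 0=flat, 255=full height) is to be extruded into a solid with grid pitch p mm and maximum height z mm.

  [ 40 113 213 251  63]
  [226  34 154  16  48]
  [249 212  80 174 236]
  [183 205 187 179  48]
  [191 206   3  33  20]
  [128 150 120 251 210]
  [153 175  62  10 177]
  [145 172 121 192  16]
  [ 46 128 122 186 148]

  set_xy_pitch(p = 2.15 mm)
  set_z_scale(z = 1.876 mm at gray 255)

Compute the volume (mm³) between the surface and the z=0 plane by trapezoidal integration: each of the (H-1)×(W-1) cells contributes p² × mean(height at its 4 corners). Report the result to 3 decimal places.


147.310

height_mm = gray/255 × 1.876; cell vol = 2.15² × mean(4 corners)
unit = 2.15² × 1.876 / (4×255) = 0.00850177 mm³ per gray-sum
row 0: Σ corner-gray over 4 cells = 1939  → 16.4849
row 1: Σ corner-gray over 4 cells = 2099  → 17.8452
row 2: Σ corner-gray over 4 cells = 2790  → 23.7200
row 3: Σ corner-gray over 4 cells = 2068  → 17.5817
row 4: Σ corner-gray over 4 cells = 2075  → 17.6412
row 5: Σ corner-gray over 4 cells = 2204  → 18.7379
row 6: Σ corner-gray over 4 cells = 1955  → 16.6210
row 7: Σ corner-gray over 4 cells = 2197  → 18.6784
Σ rows: total corner-gray = 17327  → 147.3102 mm³


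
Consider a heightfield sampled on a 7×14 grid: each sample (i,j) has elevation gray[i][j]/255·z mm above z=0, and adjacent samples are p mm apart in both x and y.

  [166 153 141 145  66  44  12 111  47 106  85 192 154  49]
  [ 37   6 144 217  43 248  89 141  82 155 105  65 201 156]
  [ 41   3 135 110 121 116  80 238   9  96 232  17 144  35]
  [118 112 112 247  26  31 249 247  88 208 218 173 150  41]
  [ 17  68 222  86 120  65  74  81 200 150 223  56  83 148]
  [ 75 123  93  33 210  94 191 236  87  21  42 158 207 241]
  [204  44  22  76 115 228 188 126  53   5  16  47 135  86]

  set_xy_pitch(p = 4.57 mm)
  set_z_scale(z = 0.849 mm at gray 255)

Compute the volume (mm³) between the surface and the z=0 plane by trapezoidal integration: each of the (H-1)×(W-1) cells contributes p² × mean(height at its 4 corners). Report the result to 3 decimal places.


height_mm = gray/255 × 0.849; cell vol = 4.57² × mean(4 corners)
unit = 4.57² × 0.849 / (4×255) = 0.0173836 mm³ per gray-sum
row 0: Σ corner-gray over 13 cells = 5912  → 102.7719
row 1: Σ corner-gray over 13 cells = 5863  → 101.9201
row 2: Σ corner-gray over 13 cells = 6559  → 114.0191
row 3: Σ corner-gray over 13 cells = 6902  → 119.9817
row 4: Σ corner-gray over 13 cells = 6327  → 109.9861
row 5: Σ corner-gray over 13 cells = 5706  → 99.1909
Σ rows: total corner-gray = 37269  → 647.8697 mm³

647.870


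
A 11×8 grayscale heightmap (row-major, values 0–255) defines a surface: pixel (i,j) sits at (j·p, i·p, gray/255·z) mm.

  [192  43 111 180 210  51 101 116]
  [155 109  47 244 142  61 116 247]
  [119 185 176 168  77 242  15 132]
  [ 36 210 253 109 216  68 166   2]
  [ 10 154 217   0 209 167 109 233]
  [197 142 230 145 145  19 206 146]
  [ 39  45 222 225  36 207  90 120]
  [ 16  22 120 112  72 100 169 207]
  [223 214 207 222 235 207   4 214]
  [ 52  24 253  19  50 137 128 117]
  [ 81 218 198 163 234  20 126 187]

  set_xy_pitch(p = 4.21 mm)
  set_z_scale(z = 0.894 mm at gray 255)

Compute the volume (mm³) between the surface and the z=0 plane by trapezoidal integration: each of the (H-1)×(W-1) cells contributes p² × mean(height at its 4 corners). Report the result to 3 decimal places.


height_mm = gray/255 × 0.894; cell vol = 4.21² × mean(4 corners)
unit = 4.21² × 0.894 / (4×255) = 0.0155347 mm³ per gray-sum
row 0: Σ corner-gray over 7 cells = 3540  → 54.9927
row 1: Σ corner-gray over 7 cells = 3817  → 59.2958
row 2: Σ corner-gray over 7 cells = 4059  → 63.0552
row 3: Σ corner-gray over 7 cells = 4037  → 62.7134
row 4: Σ corner-gray over 7 cells = 4072  → 63.2571
row 5: Σ corner-gray over 7 cells = 3926  → 60.9890
row 6: Σ corner-gray over 7 cells = 3222  → 50.0526
row 7: Σ corner-gray over 7 cells = 4028  → 62.5736
row 8: Σ corner-gray over 7 cells = 4006  → 62.2318
row 9: Σ corner-gray over 7 cells = 3577  → 55.5675
Σ rows: total corner-gray = 38284  → 594.7286 mm³

594.729


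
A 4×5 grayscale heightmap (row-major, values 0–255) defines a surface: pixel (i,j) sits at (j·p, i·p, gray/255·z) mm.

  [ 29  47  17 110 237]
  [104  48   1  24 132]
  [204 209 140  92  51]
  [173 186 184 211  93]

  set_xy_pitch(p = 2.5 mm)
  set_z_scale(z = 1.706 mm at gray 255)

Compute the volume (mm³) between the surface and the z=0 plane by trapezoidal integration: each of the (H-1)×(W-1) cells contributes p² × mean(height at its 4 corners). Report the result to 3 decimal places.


height_mm = gray/255 × 1.706; cell vol = 2.5² × mean(4 corners)
unit = 2.5² × 1.706 / (4×255) = 0.0104534 mm³ per gray-sum
row 0: Σ corner-gray over 4 cells = 996  → 10.4116
row 1: Σ corner-gray over 4 cells = 1519  → 15.8788
row 2: Σ corner-gray over 4 cells = 2565  → 26.8131
Σ rows: total corner-gray = 5080  → 53.1034 mm³

53.103


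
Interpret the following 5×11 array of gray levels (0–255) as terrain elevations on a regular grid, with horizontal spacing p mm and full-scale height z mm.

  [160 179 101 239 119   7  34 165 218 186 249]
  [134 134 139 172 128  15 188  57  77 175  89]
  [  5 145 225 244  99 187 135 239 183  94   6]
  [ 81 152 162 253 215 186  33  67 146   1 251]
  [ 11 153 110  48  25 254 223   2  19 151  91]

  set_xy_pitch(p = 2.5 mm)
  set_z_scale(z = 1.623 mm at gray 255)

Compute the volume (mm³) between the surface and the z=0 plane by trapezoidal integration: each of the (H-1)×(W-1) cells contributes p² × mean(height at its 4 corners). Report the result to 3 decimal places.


213.944

height_mm = gray/255 × 1.623; cell vol = 2.5² × mean(4 corners)
unit = 2.5² × 1.623 / (4×255) = 0.00994485 mm³ per gray-sum
row 0: Σ corner-gray over 10 cells = 5298  → 52.6878
row 1: Σ corner-gray over 10 cells = 5506  → 54.7564
row 2: Σ corner-gray over 10 cells = 5875  → 58.4260
row 3: Σ corner-gray over 10 cells = 4834  → 48.0734
Σ rows: total corner-gray = 21513  → 213.9436 mm³


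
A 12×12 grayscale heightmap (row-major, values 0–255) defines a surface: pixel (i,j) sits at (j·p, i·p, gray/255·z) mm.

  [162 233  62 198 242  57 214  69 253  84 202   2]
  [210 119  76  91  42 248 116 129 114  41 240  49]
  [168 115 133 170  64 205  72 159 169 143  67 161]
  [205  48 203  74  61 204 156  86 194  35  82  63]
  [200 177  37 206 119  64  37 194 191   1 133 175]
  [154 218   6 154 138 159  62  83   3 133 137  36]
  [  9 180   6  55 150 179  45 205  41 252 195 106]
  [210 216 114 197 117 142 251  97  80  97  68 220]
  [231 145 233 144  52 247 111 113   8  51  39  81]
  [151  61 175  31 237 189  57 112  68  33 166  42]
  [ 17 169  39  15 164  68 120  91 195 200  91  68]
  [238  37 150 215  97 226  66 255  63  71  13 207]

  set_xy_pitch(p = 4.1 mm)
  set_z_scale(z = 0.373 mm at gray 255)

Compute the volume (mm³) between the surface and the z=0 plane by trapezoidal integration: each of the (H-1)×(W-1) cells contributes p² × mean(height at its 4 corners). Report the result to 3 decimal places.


365.210

height_mm = gray/255 × 0.373; cell vol = 4.1² × mean(4 corners)
unit = 4.1² × 0.373 / (4×255) = 0.00614719 mm³ per gray-sum
row 0: Σ corner-gray over 11 cells = 6083  → 37.3933
row 1: Σ corner-gray over 11 cells = 5614  → 34.5103
row 2: Σ corner-gray over 11 cells = 5477  → 33.6681
row 3: Σ corner-gray over 11 cells = 5247  → 32.2543
row 4: Σ corner-gray over 11 cells = 5069  → 31.1601
row 5: Σ corner-gray over 11 cells = 5107  → 31.3937
row 6: Σ corner-gray over 11 cells = 5919  → 36.3852
row 7: Σ corner-gray over 11 cells = 5786  → 35.5676
row 8: Σ corner-gray over 11 cells = 5049  → 31.0371
row 9: Σ corner-gray over 11 cells = 4840  → 29.7524
row 10: Σ corner-gray over 11 cells = 5220  → 32.0883
Σ rows: total corner-gray = 59411  → 365.2105 mm³
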